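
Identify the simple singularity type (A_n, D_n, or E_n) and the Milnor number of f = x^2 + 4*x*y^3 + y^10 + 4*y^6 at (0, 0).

The Hessian of f at 0 is [[2, 0], [0, 0]] with rank 1, so corank 1. A Groebner basis of the Jacobian ideal J(f) in C{x,y} is {x^3, x/2 + y^3}; counting standard monomials gives mu = 9. Corank 1: A-series; mu = 9 gives A_9.

Type A9, Milnor number mu = 9.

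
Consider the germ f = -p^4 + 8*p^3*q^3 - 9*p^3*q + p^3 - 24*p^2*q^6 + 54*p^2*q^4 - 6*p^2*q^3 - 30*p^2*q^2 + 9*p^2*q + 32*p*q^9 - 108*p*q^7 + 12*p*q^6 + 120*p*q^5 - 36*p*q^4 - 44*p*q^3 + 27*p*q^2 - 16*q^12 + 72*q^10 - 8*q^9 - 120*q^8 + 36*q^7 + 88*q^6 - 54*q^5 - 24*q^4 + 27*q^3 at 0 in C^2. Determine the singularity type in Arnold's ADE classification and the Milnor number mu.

The Hessian of f at 0 has rank 0. Corank 2; j^3 = (p + 3*q)^3 is a perfect cube, so E-series; the 4-jet and mu = 7 give E_7.

Type E_7, Milnor number mu = 7.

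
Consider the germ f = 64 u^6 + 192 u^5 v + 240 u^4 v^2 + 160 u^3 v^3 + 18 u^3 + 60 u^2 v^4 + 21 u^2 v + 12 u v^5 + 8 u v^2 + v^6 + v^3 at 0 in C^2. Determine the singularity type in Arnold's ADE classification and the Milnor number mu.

Type D_{7}, Milnor number mu = 7.

The Hessian of f at 0 is [[0, 0], [0, 0]] with rank 0, so corank 2. A Groebner basis of the Jacobian ideal J(f) in C{u,v} is {-243*u*v/4 + v^5 - 81*v^2/4, u*v^2 + v^3/3, u^2 + 5*u*v/6 + v^2/6}; counting standard monomials gives mu = 7. Corank 2; j^3 = (2*u + v)*(3*u + v)^2 has shape L^2 M (L != M), so D-series; mu = 7 gives D_7.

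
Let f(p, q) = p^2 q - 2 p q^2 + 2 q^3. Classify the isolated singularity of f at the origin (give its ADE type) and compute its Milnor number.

The Hessian of f at 0 has rank 0. Corank 2; j^3 = q*(p^2 - 2*p*q + 2*q^2) splits into three distinct lines over C (the quadratic factor has nonzero discriminant), so D_4.

Type D_4, Milnor number mu = 4.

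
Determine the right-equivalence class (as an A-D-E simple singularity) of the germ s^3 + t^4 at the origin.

E6

The Hessian of f at 0 has rank 0. Corank 2; j^3 = s^3 is a perfect cube, so E-series; the 4-jet and mu = 6 give E_6.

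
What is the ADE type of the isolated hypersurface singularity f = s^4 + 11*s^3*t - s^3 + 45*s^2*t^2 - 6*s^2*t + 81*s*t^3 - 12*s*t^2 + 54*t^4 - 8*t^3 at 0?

E_{7}

The Hessian of f at 0 has rank 0. Corank 2; j^3 = -(s + 2*t)^3 is a perfect cube, so E-series; the 4-jet and mu = 7 give E_7.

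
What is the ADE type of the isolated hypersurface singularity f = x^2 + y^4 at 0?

A_3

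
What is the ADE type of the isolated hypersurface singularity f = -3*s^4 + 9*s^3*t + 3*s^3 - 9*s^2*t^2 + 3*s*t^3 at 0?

The Hessian of f at 0 has rank 0. Corank 2; j^3 = 3*s^3 is a perfect cube, so E-series; the 4-jet and mu = 7 give E_7.

E_{7}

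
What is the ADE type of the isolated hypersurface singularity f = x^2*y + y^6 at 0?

The Hessian of f at 0 is [[0, 0], [0, 0]] with rank 0, so corank 2. A Groebner basis of the Jacobian ideal J(f) in C{x,y} is {x^2/6 + y^5, x^3, x*y}; counting standard monomials gives mu = 7. Corank 2; j^3 = x^2*y has shape L^2 M (L != M), so D-series; mu = 7 gives D_7.

D_{7}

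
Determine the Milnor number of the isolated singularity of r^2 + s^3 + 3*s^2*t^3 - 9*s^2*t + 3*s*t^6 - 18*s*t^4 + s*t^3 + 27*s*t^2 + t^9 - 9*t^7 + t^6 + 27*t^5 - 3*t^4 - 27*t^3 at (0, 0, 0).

7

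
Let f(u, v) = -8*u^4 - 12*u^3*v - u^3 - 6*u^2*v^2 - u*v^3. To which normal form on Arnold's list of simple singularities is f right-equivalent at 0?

The Hessian of f at 0 is [[0, 0], [0, 0]] with rank 0, so corank 2. A Groebner basis of the Jacobian ideal J(f) in C{u,v} is {3*u^2/4 + v^4 + v^3/4, u^3, u^2*v - u^2/4 - v^3/12, u^2 + u*v^2 + v^3/3}; counting standard monomials gives mu = 7. Corank 2; j^3 = -u^3 is a perfect cube, so E-series; the 4-jet and mu = 7 give E_7.

E_7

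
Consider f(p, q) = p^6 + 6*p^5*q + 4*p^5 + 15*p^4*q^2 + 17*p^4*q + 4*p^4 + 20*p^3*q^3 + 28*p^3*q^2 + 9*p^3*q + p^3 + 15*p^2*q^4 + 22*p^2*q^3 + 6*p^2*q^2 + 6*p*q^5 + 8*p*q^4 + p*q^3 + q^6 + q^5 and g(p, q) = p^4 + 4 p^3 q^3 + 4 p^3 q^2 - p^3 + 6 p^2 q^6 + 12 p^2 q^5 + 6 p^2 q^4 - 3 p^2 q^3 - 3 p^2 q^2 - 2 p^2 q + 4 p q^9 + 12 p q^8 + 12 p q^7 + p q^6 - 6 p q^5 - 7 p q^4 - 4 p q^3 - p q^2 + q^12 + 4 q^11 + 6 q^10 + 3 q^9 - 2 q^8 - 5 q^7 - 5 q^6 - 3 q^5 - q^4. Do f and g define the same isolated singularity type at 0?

The Hessian of f at 0 has rank 0. Corank 2; j^3 = p^3 is a perfect cube, so E-series; the 4-jet and mu = 7 give E_7. The Hessian of g at 0 has rank 0. Corank 2; j^3 = -p*(p + q)^2 has shape L^2 M (L != M), so D-series; mu = 5 gives D_5. f is E_7 but g is D_5, hence not right-equivalent.

No.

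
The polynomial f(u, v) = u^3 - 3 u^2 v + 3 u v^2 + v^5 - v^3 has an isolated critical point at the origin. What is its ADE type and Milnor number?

The Hessian of f at 0 has rank 0. Corank 2; j^3 = (u - v)^3 is a perfect cube, so E-series; the 5-jet and mu = 8 give E_8.

Type E_{8}, Milnor number mu = 8.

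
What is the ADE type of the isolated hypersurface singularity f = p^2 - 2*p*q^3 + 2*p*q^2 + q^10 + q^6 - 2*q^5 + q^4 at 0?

A_{9}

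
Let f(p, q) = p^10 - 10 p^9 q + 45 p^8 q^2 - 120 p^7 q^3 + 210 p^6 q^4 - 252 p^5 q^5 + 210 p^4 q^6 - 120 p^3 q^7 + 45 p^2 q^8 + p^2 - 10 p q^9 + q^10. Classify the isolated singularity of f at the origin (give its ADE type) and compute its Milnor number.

Type A_9, Milnor number mu = 9.

The Hessian of f at 0 has rank 1. Corank 1: A-series; mu = 9 gives A_9.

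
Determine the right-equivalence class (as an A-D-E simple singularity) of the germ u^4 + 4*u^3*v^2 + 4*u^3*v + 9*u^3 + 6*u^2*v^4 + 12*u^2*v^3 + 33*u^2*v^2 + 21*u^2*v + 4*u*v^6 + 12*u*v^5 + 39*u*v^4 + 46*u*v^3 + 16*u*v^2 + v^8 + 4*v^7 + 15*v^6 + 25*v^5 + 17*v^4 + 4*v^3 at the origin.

D5

The Hessian of f at 0 has rank 0. Corank 2; j^3 = (u + v)*(3*u + 2*v)^2 has shape L^2 M (L != M), so D-series; mu = 5 gives D_5.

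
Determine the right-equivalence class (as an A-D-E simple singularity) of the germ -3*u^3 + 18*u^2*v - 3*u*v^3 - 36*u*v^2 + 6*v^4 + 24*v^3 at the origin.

The Hessian of f at 0 has rank 0. Corank 2; j^3 = -3*(u - 2*v)^3 is a perfect cube, so E-series; the 4-jet and mu = 7 give E_7.

E7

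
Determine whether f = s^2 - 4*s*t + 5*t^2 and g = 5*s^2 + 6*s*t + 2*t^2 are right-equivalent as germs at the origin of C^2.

The Hessian of f at 0 has rank 2. Corank 0: nondegenerate Morse point, so A_1. The Hessian of g at 0 has rank 2. Corank 0: nondegenerate Morse point, so A_1. Both have type A_1, hence right-equivalent.

Yes.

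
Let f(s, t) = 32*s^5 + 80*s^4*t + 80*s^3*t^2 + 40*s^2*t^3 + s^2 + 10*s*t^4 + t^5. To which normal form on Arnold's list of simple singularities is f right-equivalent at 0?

The Hessian of f at 0 is [[2, 0], [0, 0]] with rank 1, so corank 1. A Groebner basis of the Jacobian ideal J(f) in C{s,t} is {t^4, s}; counting standard monomials gives mu = 4. Corank 1: A-series; mu = 4 gives A_4.

A_{4}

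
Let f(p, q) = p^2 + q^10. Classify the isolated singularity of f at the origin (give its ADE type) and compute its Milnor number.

Type A_{9}, Milnor number mu = 9.

The Hessian of f at 0 has rank 1. Corank 1: A-series; mu = 9 gives A_9.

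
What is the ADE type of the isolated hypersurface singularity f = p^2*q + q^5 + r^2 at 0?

The Hessian of f at 0 has rank 1. Corank 2; j^3 = p^2*q has shape L^2 M (L != M), so D-series; mu = 6 gives D_6.

D_6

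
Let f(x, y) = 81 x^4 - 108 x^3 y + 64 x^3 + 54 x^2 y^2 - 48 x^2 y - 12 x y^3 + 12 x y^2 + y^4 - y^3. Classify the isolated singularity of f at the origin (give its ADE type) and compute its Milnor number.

Type E_{6}, Milnor number mu = 6.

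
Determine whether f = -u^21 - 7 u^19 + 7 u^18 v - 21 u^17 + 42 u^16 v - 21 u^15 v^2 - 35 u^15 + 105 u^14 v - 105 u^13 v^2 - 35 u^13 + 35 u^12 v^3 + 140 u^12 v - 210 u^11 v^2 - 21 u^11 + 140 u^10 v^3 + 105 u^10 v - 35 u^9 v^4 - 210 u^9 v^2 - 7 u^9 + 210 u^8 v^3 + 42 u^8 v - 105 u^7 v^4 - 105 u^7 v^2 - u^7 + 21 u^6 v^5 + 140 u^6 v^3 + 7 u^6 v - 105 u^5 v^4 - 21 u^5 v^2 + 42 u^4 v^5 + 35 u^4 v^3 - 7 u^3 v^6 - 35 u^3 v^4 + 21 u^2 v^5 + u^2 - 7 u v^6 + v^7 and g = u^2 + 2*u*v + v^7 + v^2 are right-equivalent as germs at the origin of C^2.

Yes.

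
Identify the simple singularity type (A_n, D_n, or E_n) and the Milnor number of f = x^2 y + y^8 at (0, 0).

Type D9, Milnor number mu = 9.

The Hessian of f at 0 is [[0, 0], [0, 0]] with rank 0, so corank 2. A Groebner basis of the Jacobian ideal J(f) in C{x,y} is {x^2/8 + y^7, x^3, x*y}; counting standard monomials gives mu = 9. Corank 2; j^3 = x^2*y has shape L^2 M (L != M), so D-series; mu = 9 gives D_9.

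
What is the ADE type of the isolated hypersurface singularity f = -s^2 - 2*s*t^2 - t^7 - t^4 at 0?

A_6

The Hessian of f at 0 has rank 1. Corank 1: A-series; mu = 6 gives A_6.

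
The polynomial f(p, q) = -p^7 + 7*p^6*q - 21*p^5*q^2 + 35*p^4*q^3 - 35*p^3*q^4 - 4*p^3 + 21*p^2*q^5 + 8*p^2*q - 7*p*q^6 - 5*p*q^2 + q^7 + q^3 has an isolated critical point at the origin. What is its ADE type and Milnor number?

Type D_{8}, Milnor number mu = 8.

The Hessian of f at 0 has rank 0. Corank 2; j^3 = -(p - q)*(2*p - q)^2 has shape L^2 M (L != M), so D-series; mu = 8 gives D_8.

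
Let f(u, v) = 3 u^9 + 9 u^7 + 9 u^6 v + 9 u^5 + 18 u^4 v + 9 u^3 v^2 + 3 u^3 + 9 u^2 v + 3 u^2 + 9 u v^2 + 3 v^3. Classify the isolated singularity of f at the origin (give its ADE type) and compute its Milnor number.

Type A2, Milnor number mu = 2.

The Hessian of f at 0 is [[6, 0], [0, 0]] with rank 1, so corank 1. A Groebner basis of the Jacobian ideal J(f) in C{u,v} is {v^2, u}; counting standard monomials gives mu = 2. Corank 1: A-series; mu = 2 gives A_2.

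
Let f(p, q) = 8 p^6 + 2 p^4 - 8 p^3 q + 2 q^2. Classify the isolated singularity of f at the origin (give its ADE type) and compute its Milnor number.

The Hessian of f at 0 has rank 1. Corank 1: A-series; mu = 3 gives A_3.

Type A3, Milnor number mu = 3.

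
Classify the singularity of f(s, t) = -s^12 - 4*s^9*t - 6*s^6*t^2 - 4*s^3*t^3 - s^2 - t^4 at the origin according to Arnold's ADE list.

The Hessian of f at 0 has rank 1. Corank 1: A-series; mu = 3 gives A_3.

A_{3}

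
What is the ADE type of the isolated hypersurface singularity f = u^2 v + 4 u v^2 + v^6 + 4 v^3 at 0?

D_{7}

The Hessian of f at 0 has rank 0. Corank 2; j^3 = v*(u + 2*v)^2 has shape L^2 M (L != M), so D-series; mu = 7 gives D_7.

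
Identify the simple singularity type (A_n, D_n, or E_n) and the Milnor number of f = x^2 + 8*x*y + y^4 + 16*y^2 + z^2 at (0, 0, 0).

Type A_3, Milnor number mu = 3.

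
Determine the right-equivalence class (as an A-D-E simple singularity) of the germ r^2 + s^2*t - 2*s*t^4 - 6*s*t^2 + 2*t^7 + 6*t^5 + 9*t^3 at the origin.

The Hessian of f at 0 has rank 1. Corank 2; j^3 = t*(s - 3*t)^2 has shape L^2 M (L != M), so D-series; mu = 8 gives D_8.

D8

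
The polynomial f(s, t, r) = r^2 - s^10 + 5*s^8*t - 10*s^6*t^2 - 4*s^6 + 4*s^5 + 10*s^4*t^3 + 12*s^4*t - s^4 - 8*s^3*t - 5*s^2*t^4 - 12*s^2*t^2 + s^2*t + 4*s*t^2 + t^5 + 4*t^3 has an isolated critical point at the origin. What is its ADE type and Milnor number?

Type D6, Milnor number mu = 6.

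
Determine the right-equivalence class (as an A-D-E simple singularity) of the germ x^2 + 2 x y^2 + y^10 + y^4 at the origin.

A_9

The Hessian of f at 0 has rank 1. Corank 1: A-series; mu = 9 gives A_9.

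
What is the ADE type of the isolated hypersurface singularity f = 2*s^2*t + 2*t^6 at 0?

D7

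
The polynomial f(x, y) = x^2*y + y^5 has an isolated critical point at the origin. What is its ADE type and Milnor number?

The Hessian of f at 0 is [[0, 0], [0, 0]] with rank 0, so corank 2. A Groebner basis of the Jacobian ideal J(f) in C{x,y} is {x^2/5 + y^4, x^3, x*y}; counting standard monomials gives mu = 6. Corank 2; j^3 = x^2*y has shape L^2 M (L != M), so D-series; mu = 6 gives D_6.

Type D6, Milnor number mu = 6.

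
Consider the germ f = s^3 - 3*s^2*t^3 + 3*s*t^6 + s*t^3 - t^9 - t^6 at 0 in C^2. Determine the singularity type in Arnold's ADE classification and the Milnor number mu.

The Hessian of f at 0 has rank 0. Corank 2; j^3 = s^3 is a perfect cube, so E-series; the 4-jet and mu = 7 give E_7.

Type E_{7}, Milnor number mu = 7.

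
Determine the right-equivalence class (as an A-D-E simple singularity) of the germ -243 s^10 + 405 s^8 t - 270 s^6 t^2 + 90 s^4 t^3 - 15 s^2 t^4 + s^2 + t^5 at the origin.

A_4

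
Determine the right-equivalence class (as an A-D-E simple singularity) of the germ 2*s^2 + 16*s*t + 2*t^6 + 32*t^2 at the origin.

The Hessian of f at 0 is [[4, 16], [16, 64]] with rank 1, so corank 1. A Groebner basis of the Jacobian ideal J(f) in C{s,t} is {t^5, s + 4*t}; counting standard monomials gives mu = 5. Corank 1: A-series; mu = 5 gives A_5.

A_{5}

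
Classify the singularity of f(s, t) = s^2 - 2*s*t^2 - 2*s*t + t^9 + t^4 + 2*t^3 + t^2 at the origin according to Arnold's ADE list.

A8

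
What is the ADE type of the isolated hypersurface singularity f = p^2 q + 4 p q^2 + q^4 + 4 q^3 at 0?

The Hessian of f at 0 is [[0, 0], [0, 0]] with rank 0, so corank 2. A Groebner basis of the Jacobian ideal J(f) in C{p,q} is {p^3 - 2*p^2 + 8*q^2, p^2/4 + q^3 - q^2, p*q + 2*q^2}; counting standard monomials gives mu = 5. Corank 2; j^3 = q*(p + 2*q)^2 has shape L^2 M (L != M), so D-series; mu = 5 gives D_5.

D_5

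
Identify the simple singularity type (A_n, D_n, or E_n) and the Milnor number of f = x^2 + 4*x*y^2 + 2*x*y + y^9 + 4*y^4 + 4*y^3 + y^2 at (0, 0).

Type A_8, Milnor number mu = 8.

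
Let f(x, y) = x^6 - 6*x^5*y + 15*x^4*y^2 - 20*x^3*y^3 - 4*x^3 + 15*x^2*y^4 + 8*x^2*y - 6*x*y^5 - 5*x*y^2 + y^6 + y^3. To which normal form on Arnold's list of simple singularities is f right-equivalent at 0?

The Hessian of f at 0 has rank 0. Corank 2; j^3 = -(x - y)*(2*x - y)^2 has shape L^2 M (L != M), so D-series; mu = 7 gives D_7.

D7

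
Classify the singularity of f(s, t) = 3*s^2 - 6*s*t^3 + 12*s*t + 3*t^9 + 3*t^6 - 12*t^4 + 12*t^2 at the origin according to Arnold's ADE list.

A_{8}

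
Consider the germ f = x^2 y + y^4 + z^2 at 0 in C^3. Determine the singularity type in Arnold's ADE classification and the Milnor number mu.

Type D_5, Milnor number mu = 5.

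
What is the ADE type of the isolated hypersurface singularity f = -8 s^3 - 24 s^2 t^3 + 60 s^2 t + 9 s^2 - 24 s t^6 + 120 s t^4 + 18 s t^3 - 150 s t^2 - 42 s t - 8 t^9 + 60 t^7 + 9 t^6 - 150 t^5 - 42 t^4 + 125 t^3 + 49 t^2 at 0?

The Hessian of f at 0 has rank 1. Corank 1: A-series; mu = 2 gives A_2.

A_2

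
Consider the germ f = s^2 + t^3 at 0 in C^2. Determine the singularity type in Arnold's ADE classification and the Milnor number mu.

Type A_{2}, Milnor number mu = 2.

The Hessian of f at 0 has rank 1. Corank 1: A-series; mu = 2 gives A_2.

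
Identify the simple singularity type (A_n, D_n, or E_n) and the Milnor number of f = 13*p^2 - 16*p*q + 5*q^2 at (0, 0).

Type A1, Milnor number mu = 1.

The Hessian of f at 0 has rank 2. Corank 0: nondegenerate Morse point, so A_1.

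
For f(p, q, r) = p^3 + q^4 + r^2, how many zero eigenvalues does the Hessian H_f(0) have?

The Hessian at 0 is [[0, 0, 0], [0, 0, 0], [0, 0, 2]] of rank 1; hence corank 2.

2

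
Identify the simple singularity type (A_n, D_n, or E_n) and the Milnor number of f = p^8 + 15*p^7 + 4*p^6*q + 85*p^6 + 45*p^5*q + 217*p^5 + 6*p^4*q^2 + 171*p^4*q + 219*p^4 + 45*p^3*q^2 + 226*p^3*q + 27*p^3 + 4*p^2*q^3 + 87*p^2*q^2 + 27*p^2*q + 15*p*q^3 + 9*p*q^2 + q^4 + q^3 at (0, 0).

The Hessian of f at 0 has rank 0. Corank 2; j^3 = (3*p + q)^3 is a perfect cube, so E-series; the 4-jet and mu = 7 give E_7.

Type E7, Milnor number mu = 7.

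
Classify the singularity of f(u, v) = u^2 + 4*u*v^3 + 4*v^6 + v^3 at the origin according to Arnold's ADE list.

A_{2}

The Hessian of f at 0 has rank 1. Corank 1: A-series; mu = 2 gives A_2.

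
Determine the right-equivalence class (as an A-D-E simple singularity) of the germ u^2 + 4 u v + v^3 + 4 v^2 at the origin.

A_2

The Hessian of f at 0 has rank 1. Corank 1: A-series; mu = 2 gives A_2.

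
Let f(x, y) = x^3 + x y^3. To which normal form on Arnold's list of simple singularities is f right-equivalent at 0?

E_{7}

The Hessian of f at 0 has rank 0. Corank 2; j^3 = x^3 is a perfect cube, so E-series; the 4-jet and mu = 7 give E_7.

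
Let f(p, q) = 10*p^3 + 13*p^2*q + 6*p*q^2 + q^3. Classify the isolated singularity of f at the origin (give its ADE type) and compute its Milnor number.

Type D_{4}, Milnor number mu = 4.

The Hessian of f at 0 is [[0, 0], [0, 0]] with rank 0, so corank 2. A Groebner basis of the Jacobian ideal J(f) in C{p,q} is {q^3, p^2 - 3*q^2/11, p*q + 6*q^2/11}; counting standard monomials gives mu = 4. Corank 2; j^3 = (2*p + q)*(5*p^2 + 4*p*q + q^2) splits into three distinct lines over C (the quadratic factor has nonzero discriminant), so D_4.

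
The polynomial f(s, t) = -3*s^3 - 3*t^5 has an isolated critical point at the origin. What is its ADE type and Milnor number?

Type E_{8}, Milnor number mu = 8.

The Hessian of f at 0 is [[0, 0], [0, 0]] with rank 0, so corank 2. A Groebner basis of the Jacobian ideal J(f) in C{s,t} is {t^4, s^2}; counting standard monomials gives mu = 8. Corank 2; j^3 = -3*s^3 is a perfect cube, so E-series; the 5-jet and mu = 8 give E_8.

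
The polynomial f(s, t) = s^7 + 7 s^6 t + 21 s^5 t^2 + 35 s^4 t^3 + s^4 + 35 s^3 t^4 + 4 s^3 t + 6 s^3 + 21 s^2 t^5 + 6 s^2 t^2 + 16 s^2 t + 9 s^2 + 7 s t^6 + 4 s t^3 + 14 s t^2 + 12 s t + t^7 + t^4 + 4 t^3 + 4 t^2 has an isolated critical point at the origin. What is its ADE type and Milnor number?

Type A_6, Milnor number mu = 6.

The Hessian of f at 0 has rank 1. Corank 1: A-series; mu = 6 gives A_6.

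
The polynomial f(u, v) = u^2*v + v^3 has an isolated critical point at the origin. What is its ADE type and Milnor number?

Type D4, Milnor number mu = 4.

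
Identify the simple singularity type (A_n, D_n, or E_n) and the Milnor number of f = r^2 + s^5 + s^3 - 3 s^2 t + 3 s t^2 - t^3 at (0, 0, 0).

The Hessian of f at 0 is [[0, 0, 0], [0, 0, 0], [0, 0, 2]] with rank 1, so corank 2. A Groebner basis of the Jacobian ideal J(f) in C{s,t,r} is {t^5, s*t^3 - 3*t^4/4, s^2 - 2*s*t + t^2, r}; counting standard monomials gives mu = 8. Corank 2; j^3 = (s - t)^3 is a perfect cube, so E-series; the 5-jet and mu = 8 give E_8.

Type E_8, Milnor number mu = 8.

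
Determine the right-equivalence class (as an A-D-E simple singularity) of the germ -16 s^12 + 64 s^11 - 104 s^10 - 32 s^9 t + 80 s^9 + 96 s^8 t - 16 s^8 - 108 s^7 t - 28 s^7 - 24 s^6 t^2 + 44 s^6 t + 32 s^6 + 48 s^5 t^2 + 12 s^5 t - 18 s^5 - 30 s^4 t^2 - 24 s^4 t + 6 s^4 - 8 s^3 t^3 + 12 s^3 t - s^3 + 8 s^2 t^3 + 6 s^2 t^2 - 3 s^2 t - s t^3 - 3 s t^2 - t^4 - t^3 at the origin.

E_7

The Hessian of f at 0 has rank 0. Corank 2; j^3 = -(s + t)^3 is a perfect cube, so E-series; the 4-jet and mu = 7 give E_7.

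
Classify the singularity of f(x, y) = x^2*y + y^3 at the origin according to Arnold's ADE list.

D_{4}

The Hessian of f at 0 has rank 0. Corank 2; j^3 = y*(x^2 + y^2) splits into three distinct lines over C (the quadratic factor has nonzero discriminant), so D_4.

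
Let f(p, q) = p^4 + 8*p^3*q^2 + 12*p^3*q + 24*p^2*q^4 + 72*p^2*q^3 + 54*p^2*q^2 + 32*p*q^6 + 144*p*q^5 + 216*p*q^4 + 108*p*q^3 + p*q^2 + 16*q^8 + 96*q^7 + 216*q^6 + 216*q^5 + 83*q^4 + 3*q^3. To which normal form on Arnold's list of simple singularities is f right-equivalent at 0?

D_5

The Hessian of f at 0 is [[0, 0], [0, 0]] with rank 0, so corank 2. A Groebner basis of the Jacobian ideal J(f) in C{p,q} is {p^3 + q^2/4, q^3, p*q + 3*q^2}; counting standard monomials gives mu = 5. Corank 2; j^3 = q^2*(p + 3*q) has shape L^2 M (L != M), so D-series; mu = 5 gives D_5.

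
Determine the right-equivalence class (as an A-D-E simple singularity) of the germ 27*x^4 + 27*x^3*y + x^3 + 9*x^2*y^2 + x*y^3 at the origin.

E7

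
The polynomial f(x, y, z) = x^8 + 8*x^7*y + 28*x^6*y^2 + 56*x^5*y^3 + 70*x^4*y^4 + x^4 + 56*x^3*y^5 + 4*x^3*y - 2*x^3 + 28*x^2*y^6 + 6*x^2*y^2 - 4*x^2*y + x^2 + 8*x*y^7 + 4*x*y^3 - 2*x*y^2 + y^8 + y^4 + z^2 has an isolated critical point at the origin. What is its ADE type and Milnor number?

Type A_{7}, Milnor number mu = 7.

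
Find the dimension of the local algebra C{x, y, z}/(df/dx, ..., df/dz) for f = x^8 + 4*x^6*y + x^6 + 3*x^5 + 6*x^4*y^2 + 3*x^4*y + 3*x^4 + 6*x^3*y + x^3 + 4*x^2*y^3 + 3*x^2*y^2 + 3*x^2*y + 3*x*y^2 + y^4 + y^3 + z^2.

6

The Hessian of f at 0 has rank 1. Corank 2; j^3 = (x + y)^3 is a perfect cube, so E-series; the 4-jet and mu = 6 give E_6.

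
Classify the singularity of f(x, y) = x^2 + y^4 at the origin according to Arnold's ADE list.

A3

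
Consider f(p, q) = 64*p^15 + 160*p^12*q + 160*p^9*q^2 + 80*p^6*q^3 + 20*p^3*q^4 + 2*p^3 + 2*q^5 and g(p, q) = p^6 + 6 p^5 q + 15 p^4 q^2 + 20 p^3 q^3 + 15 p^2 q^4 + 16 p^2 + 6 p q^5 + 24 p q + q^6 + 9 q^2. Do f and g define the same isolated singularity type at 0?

The Hessian of f at 0 is [[0, 0], [0, 0]] with rank 0, so corank 2. A Groebner basis of the Jacobian ideal J(f) in C{p,q} is {q^4, p^2}; counting standard monomials gives mu = 8. Corank 2; j^3 = 2*p^3 is a perfect cube, so E-series; the 5-jet and mu = 8 give E_8. The Hessian of g at 0 is [[32, 24], [24, 18]] with rank 1, so corank 1. A Groebner basis of the Jacobian ideal J(g) in C{p,q} is {q^5, p + 3*q/4}; counting standard monomials gives mu = 5. Corank 1: A-series; mu = 5 gives A_5. f is E_8 but g is A_5, hence not right-equivalent.

No.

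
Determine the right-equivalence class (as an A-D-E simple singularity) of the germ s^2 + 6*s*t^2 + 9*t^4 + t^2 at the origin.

A1

The Hessian of f at 0 has rank 2. Corank 0: nondegenerate Morse point, so A_1.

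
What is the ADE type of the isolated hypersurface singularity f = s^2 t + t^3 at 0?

D_{4}

The Hessian of f at 0 has rank 0. Corank 2; j^3 = t*(s^2 + t^2) splits into three distinct lines over C (the quadratic factor has nonzero discriminant), so D_4.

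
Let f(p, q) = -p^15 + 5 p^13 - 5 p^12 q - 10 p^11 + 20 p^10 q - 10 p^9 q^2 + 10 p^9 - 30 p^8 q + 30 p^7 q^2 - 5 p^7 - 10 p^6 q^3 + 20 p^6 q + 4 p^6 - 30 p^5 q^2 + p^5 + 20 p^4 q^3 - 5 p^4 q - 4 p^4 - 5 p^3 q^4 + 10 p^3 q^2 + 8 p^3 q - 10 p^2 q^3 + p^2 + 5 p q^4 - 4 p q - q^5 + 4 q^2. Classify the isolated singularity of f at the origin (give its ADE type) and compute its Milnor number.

Type A4, Milnor number mu = 4.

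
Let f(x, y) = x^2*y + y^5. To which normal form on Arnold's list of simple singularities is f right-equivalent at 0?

D_6

The Hessian of f at 0 has rank 0. Corank 2; j^3 = x^2*y has shape L^2 M (L != M), so D-series; mu = 6 gives D_6.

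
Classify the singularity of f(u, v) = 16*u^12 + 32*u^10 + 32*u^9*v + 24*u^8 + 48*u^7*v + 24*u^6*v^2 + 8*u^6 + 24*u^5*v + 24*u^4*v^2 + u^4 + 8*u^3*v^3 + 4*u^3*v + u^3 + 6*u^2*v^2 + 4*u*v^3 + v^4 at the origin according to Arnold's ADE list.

E_6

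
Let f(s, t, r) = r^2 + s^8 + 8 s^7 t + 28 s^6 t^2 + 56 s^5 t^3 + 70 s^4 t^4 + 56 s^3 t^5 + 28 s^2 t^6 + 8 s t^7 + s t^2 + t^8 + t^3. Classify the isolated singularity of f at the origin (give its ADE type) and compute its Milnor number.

Type D9, Milnor number mu = 9.

The Hessian of f at 0 has rank 1. Corank 2; j^3 = t^2*(s + t) has shape L^2 M (L != M), so D-series; mu = 9 gives D_9.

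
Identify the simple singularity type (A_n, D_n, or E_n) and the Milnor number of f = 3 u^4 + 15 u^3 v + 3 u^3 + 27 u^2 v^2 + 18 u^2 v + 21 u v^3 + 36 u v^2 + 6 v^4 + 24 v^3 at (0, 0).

Type E_7, Milnor number mu = 7.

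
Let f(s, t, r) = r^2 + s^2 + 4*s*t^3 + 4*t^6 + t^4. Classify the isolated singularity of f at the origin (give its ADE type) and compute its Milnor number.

The Hessian of f at 0 has rank 2. Corank 1: A-series; mu = 3 gives A_3.

Type A_{3}, Milnor number mu = 3.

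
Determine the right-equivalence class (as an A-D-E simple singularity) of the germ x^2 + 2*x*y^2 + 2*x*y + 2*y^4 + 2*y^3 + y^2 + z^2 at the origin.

A_3

The Hessian of f at 0 is [[2, 2, 0], [2, 2, 0], [0, 0, 2]] with rank 2, so corank 1. A Groebner basis of the Jacobian ideal J(f) in C{x,y,z} is {x^2 + x + y, x*y - x - y, x + y^2 + y, z}; counting standard monomials gives mu = 3. Corank 1: A-series; mu = 3 gives A_3.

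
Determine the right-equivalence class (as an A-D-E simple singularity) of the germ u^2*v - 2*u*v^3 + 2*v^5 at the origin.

D_{6}

The Hessian of f at 0 is [[0, 0], [0, 0]] with rank 0, so corank 2. A Groebner basis of the Jacobian ideal J(f) in C{u,v} is {u^3, u^2*v, u^2/4 + u*v^2, -u*v + v^3}; counting standard monomials gives mu = 6. Corank 2; j^3 = u^2*v has shape L^2 M (L != M), so D-series; mu = 6 gives D_6.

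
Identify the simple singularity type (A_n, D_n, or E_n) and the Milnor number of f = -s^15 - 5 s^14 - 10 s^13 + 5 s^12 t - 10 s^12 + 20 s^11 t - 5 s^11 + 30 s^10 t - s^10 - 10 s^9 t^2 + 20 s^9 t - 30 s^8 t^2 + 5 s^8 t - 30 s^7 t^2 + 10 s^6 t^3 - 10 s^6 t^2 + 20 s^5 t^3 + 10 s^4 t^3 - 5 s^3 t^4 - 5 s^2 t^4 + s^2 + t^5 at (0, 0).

Type A4, Milnor number mu = 4.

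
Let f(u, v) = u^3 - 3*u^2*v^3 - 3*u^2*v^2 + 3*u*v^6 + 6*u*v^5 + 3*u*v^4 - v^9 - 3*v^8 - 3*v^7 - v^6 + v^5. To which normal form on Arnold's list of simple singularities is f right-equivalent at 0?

E_{8}

The Hessian of f at 0 has rank 0. Corank 2; j^3 = u^3 is a perfect cube, so E-series; the 5-jet and mu = 8 give E_8.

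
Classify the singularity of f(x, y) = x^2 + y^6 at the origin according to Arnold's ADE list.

The Hessian of f at 0 is [[2, 0], [0, 0]] with rank 1, so corank 1. A Groebner basis of the Jacobian ideal J(f) in C{x,y} is {y^5, x}; counting standard monomials gives mu = 5. Corank 1: A-series; mu = 5 gives A_5.

A_{5}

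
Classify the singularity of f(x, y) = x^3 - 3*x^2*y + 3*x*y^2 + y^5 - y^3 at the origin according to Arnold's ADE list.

E_8

The Hessian of f at 0 has rank 0. Corank 2; j^3 = (x - y)^3 is a perfect cube, so E-series; the 5-jet and mu = 8 give E_8.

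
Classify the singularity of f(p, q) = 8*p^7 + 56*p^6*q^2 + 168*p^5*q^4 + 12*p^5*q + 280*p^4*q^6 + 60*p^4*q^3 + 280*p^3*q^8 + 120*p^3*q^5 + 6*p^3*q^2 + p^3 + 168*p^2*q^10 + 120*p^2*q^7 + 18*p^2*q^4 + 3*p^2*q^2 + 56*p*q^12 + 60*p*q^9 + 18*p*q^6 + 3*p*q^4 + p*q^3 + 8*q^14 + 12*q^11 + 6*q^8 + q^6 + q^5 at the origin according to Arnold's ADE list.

E_{7}

The Hessian of f at 0 has rank 0. Corank 2; j^3 = p^3 is a perfect cube, so E-series; the 4-jet and mu = 7 give E_7.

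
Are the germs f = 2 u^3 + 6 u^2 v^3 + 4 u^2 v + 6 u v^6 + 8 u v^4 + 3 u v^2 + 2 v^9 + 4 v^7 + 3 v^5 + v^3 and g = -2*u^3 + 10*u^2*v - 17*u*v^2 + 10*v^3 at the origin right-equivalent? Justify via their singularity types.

Yes.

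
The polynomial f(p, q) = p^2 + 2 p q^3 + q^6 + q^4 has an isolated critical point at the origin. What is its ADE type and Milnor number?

The Hessian of f at 0 has rank 1. Corank 1: A-series; mu = 3 gives A_3.

Type A3, Milnor number mu = 3.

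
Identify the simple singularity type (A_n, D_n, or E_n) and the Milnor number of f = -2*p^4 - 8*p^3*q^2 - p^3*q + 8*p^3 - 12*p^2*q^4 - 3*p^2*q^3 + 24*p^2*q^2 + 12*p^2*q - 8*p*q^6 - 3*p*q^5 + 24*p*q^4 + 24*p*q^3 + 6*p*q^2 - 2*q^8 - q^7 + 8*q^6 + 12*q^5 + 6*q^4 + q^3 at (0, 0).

Type E_{7}, Milnor number mu = 7.

The Hessian of f at 0 has rank 0. Corank 2; j^3 = (2*p + q)^3 is a perfect cube, so E-series; the 4-jet and mu = 7 give E_7.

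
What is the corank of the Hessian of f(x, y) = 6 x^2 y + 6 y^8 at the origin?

Hessian at 0 has rank 0.

2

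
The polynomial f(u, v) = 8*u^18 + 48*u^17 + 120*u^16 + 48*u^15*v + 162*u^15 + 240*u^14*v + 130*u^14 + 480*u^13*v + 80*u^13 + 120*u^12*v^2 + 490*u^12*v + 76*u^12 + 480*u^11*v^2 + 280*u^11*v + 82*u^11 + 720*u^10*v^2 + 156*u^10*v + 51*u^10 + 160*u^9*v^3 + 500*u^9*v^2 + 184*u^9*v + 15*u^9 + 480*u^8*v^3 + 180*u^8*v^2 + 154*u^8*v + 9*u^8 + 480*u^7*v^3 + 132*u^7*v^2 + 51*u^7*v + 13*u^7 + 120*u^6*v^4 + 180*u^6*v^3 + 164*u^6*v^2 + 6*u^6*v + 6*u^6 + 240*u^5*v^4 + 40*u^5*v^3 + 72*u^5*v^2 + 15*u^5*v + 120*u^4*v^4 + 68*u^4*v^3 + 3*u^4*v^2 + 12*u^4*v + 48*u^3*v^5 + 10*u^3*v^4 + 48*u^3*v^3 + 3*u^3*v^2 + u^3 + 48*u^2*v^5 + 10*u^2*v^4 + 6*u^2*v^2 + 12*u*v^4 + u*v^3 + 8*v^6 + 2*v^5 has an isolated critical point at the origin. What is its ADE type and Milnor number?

Type E_7, Milnor number mu = 7.

The Hessian of f at 0 has rank 0. Corank 2; j^3 = u^3 is a perfect cube, so E-series; the 4-jet and mu = 7 give E_7.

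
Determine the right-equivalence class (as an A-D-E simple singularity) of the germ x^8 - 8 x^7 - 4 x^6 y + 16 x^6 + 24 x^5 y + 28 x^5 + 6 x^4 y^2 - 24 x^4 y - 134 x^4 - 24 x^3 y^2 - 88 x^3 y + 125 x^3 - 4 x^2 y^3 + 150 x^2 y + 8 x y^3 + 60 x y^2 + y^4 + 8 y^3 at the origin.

The Hessian of f at 0 has rank 0. Corank 2; j^3 = (5*x + 2*y)^3 is a perfect cube, so E-series; the 4-jet and mu = 6 give E_6.

E6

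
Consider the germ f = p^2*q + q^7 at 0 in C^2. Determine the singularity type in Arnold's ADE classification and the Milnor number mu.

Type D8, Milnor number mu = 8.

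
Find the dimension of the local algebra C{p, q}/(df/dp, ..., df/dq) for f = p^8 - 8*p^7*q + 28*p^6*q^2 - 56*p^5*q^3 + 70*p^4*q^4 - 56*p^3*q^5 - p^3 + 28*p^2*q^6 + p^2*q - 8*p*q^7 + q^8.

The Hessian of f at 0 is [[0, 0], [0, 0]] with rank 0, so corank 2. A Groebner basis of the Jacobian ideal J(f) in C{p,q} is {p*q/8 + q^7, p*q^2, p^2 - p*q}; counting standard monomials gives mu = 9. Corank 2; j^3 = -p^2*(p - q) has shape L^2 M (L != M), so D-series; mu = 9 gives D_9.

9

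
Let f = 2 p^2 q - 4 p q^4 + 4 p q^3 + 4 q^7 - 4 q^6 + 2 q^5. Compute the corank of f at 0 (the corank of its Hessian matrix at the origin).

2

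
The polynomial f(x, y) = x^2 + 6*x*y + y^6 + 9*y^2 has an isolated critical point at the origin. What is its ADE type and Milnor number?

Type A_5, Milnor number mu = 5.

The Hessian of f at 0 has rank 1. Corank 1: A-series; mu = 5 gives A_5.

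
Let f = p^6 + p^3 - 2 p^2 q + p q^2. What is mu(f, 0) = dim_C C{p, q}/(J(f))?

The Hessian of f at 0 has rank 0. Corank 2; j^3 = p*(p - q)^2 has shape L^2 M (L != M), so D-series; mu = 7 gives D_7.

7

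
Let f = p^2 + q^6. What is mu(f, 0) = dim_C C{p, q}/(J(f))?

The Hessian of f at 0 has rank 1. Corank 1: A-series; mu = 5 gives A_5.

5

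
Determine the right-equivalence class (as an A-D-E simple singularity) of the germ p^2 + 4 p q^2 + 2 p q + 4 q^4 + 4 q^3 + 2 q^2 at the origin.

The Hessian of f at 0 has rank 2. Corank 0: nondegenerate Morse point, so A_1.

A_{1}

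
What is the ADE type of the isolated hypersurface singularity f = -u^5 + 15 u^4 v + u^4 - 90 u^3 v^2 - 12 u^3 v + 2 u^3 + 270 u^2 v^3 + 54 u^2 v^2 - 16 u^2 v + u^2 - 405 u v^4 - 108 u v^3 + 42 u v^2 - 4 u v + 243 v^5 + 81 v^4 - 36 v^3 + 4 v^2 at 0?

The Hessian of f at 0 has rank 1. Corank 1: A-series; mu = 4 gives A_4.

A4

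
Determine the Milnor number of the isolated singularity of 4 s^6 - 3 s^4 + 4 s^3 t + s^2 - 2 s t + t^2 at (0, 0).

The Hessian of f at 0 has rank 1. Corank 1: A-series; mu = 3 gives A_3.

3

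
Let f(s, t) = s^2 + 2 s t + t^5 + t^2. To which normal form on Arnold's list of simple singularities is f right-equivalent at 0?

The Hessian of f at 0 is [[2, 2], [2, 2]] with rank 1, so corank 1. A Groebner basis of the Jacobian ideal J(f) in C{s,t} is {t^4, s + t}; counting standard monomials gives mu = 4. Corank 1: A-series; mu = 4 gives A_4.

A4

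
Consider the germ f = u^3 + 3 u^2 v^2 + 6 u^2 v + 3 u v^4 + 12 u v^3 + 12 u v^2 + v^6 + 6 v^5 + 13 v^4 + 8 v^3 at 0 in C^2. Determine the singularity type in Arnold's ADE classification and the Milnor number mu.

Type E6, Milnor number mu = 6.

The Hessian of f at 0 is [[0, 0], [0, 0]] with rank 0, so corank 2. A Groebner basis of the Jacobian ideal J(f) in C{u,v} is {u^3 + 6*u^2 + 24*u*v + 24*v^2, u^2*v - 2*u^2 - 8*u*v - 8*v^2, u^2/2 + u*v^2 + 2*u*v + 2*v^2, v^3}; counting standard monomials gives mu = 6. Corank 2; j^3 = (u + 2*v)^3 is a perfect cube, so E-series; the 4-jet and mu = 6 give E_6.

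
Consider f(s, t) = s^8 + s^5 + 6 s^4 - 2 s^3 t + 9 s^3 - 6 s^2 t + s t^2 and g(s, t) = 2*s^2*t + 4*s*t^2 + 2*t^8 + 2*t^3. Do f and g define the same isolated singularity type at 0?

The Hessian of f at 0 has rank 0. Corank 2; j^3 = s*(3*s - t)^2 has shape L^2 M (L != M), so D-series; mu = 9 gives D_9. The Hessian of g at 0 has rank 0. Corank 2; j^3 = 2*t*(s + t)^2 has shape L^2 M (L != M), so D-series; mu = 9 gives D_9. Both have type D_9, hence right-equivalent.

Yes.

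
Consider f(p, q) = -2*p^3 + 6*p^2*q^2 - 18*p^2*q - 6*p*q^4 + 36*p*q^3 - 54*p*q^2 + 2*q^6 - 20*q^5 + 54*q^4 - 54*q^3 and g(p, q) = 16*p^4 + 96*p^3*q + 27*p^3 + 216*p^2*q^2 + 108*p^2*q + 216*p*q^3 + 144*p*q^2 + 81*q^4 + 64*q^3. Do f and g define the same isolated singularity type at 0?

The Hessian of f at 0 has rank 0. Corank 2; j^3 = -2*(p + 3*q)^3 is a perfect cube, so E-series; the 5-jet and mu = 8 give E_8. The Hessian of g at 0 has rank 0. Corank 2; j^3 = (3*p + 4*q)^3 is a perfect cube, so E-series; the 4-jet and mu = 6 give E_6. f is E_8 but g is E_6, hence not right-equivalent.

No.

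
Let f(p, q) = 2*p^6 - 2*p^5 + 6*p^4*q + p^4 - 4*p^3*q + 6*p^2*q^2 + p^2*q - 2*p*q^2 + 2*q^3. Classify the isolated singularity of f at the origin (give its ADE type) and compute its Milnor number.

Type D_4, Milnor number mu = 4.

The Hessian of f at 0 has rank 0. Corank 2; j^3 = q*(p^2 - 2*p*q + 2*q^2) splits into three distinct lines over C (the quadratic factor has nonzero discriminant), so D_4.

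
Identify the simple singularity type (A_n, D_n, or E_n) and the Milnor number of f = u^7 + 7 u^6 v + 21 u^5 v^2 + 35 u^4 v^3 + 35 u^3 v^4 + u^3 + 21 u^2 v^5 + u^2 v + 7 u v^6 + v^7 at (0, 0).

Type D8, Milnor number mu = 8.

The Hessian of f at 0 is [[0, 0], [0, 0]] with rank 0, so corank 2. A Groebner basis of the Jacobian ideal J(f) in C{u,v} is {-u*v/7 + v^6, u*v^2, u^2 + u*v}; counting standard monomials gives mu = 8. Corank 2; j^3 = u^2*(u + v) has shape L^2 M (L != M), so D-series; mu = 8 gives D_8.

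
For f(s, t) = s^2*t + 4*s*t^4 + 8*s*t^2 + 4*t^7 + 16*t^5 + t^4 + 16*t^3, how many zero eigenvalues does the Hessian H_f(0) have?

2

Hessian at 0 has rank 0.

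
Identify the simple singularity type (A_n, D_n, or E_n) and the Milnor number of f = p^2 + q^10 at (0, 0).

Type A9, Milnor number mu = 9.

The Hessian of f at 0 is [[2, 0], [0, 0]] with rank 1, so corank 1. A Groebner basis of the Jacobian ideal J(f) in C{p,q} is {q^9, p}; counting standard monomials gives mu = 9. Corank 1: A-series; mu = 9 gives A_9.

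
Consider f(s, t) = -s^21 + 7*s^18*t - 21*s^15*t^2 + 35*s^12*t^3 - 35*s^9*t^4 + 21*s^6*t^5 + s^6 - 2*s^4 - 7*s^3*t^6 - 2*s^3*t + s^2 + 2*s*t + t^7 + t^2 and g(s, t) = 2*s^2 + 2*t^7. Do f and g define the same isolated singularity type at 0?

Yes.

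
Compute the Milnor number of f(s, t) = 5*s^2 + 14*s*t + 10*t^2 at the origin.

1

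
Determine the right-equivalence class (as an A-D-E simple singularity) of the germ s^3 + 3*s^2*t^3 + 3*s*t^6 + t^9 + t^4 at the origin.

E6

The Hessian of f at 0 has rank 0. Corank 2; j^3 = s^3 is a perfect cube, so E-series; the 4-jet and mu = 6 give E_6.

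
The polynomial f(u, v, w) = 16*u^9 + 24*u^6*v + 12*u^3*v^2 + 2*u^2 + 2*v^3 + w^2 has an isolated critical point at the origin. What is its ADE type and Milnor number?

Type A_{2}, Milnor number mu = 2.

The Hessian of f at 0 is [[4, 0, 0], [0, 0, 0], [0, 0, 2]] with rank 2, so corank 1. A Groebner basis of the Jacobian ideal J(f) in C{u,v,w} is {v^2, u, w}; counting standard monomials gives mu = 2. Corank 1: A-series; mu = 2 gives A_2.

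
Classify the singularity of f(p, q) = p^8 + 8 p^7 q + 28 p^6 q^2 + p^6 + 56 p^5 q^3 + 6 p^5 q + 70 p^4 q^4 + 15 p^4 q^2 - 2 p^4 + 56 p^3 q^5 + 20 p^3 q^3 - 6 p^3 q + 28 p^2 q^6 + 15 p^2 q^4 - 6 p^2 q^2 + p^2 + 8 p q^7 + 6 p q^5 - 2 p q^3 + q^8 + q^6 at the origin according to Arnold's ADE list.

The Hessian of f at 0 is [[2, 0], [0, 0]] with rank 1, so corank 1. A Groebner basis of the Jacobian ideal J(f) in C{p,q} is {3*p^2 - p*q + q^4, p^3, p^2*q, p*q^2 - p/3 + q^3/3}; counting standard monomials gives mu = 7. Corank 1: A-series; mu = 7 gives A_7.

A7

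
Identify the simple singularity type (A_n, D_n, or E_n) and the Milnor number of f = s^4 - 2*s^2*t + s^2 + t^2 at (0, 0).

The Hessian of f at 0 has rank 2. Corank 0: nondegenerate Morse point, so A_1.

Type A_{1}, Milnor number mu = 1.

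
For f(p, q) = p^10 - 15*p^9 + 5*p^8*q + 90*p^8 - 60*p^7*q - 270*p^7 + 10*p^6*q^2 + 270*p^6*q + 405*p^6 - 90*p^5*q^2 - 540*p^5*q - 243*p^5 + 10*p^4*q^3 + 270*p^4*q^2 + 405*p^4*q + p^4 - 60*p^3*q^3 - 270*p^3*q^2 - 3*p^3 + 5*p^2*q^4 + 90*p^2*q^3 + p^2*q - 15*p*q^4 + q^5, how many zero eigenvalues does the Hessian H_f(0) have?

2

Hessian at 0 has rank 0.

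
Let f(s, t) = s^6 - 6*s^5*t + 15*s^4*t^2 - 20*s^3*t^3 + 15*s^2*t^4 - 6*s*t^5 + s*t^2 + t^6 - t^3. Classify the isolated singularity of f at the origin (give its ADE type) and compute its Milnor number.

Type D_{7}, Milnor number mu = 7.

The Hessian of f at 0 is [[0, 0], [0, 0]] with rank 0, so corank 2. A Groebner basis of the Jacobian ideal J(f) in C{s,t} is {s^5 + t^2/6, t^3, s*t - t^2}; counting standard monomials gives mu = 7. Corank 2; j^3 = t^2*(s - t) has shape L^2 M (L != M), so D-series; mu = 7 gives D_7.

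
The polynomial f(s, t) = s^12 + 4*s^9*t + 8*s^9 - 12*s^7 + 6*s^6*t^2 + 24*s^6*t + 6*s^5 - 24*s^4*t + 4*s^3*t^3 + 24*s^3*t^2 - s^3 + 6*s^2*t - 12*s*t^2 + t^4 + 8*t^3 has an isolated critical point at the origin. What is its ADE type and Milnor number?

The Hessian of f at 0 is [[0, 0], [0, 0]] with rank 0, so corank 2. A Groebner basis of the Jacobian ideal J(f) in C{s,t} is {t^3, s^2 - 4*s*t + 4*t^2}; counting standard monomials gives mu = 6. Corank 2; j^3 = -(s - 2*t)^3 is a perfect cube, so E-series; the 4-jet and mu = 6 give E_6.

Type E_6, Milnor number mu = 6.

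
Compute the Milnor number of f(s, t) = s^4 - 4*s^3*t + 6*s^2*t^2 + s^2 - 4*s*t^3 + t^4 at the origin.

3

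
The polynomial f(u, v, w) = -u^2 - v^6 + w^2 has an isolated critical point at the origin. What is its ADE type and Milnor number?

The Hessian of f at 0 has rank 2. Corank 1: A-series; mu = 5 gives A_5.

Type A5, Milnor number mu = 5.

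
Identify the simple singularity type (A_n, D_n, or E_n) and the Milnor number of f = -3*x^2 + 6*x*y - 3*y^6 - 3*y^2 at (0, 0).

Type A5, Milnor number mu = 5.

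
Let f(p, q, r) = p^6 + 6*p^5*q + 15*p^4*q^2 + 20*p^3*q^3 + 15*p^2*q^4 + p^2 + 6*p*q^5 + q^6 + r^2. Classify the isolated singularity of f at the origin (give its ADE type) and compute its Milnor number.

The Hessian of f at 0 has rank 2. Corank 1: A-series; mu = 5 gives A_5.

Type A5, Milnor number mu = 5.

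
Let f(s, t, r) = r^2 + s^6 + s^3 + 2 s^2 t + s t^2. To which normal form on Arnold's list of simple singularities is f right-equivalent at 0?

D7

The Hessian of f at 0 has rank 1. Corank 2; j^3 = s*(s + t)^2 has shape L^2 M (L != M), so D-series; mu = 7 gives D_7.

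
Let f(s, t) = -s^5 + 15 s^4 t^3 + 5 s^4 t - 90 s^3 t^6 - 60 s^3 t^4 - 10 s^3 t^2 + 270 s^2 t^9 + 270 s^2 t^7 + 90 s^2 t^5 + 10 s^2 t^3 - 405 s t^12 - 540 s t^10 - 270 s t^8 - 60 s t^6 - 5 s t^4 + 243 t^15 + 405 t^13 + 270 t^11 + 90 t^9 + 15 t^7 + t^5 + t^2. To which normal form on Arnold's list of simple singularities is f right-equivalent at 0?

The Hessian of f at 0 has rank 1. Corank 1: A-series; mu = 4 gives A_4.

A_4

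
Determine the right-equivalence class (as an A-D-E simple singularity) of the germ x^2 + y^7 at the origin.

A_6

The Hessian of f at 0 is [[2, 0], [0, 0]] with rank 1, so corank 1. A Groebner basis of the Jacobian ideal J(f) in C{x,y} is {y^6, x}; counting standard monomials gives mu = 6. Corank 1: A-series; mu = 6 gives A_6.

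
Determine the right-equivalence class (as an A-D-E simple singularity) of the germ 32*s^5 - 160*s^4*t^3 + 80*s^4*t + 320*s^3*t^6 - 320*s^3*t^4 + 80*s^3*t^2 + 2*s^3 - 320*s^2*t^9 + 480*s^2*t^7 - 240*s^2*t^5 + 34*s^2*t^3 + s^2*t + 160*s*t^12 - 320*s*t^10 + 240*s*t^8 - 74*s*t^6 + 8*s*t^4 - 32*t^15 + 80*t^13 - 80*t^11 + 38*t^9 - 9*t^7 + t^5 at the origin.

D6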